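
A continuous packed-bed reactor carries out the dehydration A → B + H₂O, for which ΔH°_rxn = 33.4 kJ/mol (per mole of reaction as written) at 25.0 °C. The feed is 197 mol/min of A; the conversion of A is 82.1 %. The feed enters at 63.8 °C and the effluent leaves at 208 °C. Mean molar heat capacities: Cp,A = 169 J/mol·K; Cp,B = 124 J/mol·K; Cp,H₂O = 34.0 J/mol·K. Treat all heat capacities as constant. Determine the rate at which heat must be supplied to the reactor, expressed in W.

Q_in = 165000 W

Extent of reaction ξ = 0.821 × 197 = 161.74 mol/min
Reaction term: ξ·ΔH°_rxn = 161.74 × 33.4 = 5402 kJ/min
Sensible, feed 63.8→25 °C: -1291.8 kJ/min
Outlet flows (mol/min): A 35.263, B 161.74, H₂O 161.74
Sensible, products 25→208 °C: 5767 kJ/min
Q = ΔH = 9877.3 kJ/min = 164.62 kW
Heat supplied = 164620 W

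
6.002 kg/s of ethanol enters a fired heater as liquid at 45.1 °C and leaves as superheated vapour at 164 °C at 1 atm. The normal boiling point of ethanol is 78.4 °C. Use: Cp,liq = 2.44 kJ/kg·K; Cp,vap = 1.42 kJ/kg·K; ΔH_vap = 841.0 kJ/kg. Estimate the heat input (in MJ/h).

Q = 22600 MJ/h

liquid 45.1→78.4 °C: 81.252 kJ/kg
vaporisation at 78.4 °C: 841 kJ/kg
vapour 78.4→164 °C: 121.55 kJ/kg
Δh = 81.252 + 841 + 121.55 = 1043.8 kJ/kg
Q = ṁ·Δh = 6.002 kg/s × 1043.8 kJ/kg = 6264.9 kJ/s
|Q| = 6264.9 kW = 22554 MJ/h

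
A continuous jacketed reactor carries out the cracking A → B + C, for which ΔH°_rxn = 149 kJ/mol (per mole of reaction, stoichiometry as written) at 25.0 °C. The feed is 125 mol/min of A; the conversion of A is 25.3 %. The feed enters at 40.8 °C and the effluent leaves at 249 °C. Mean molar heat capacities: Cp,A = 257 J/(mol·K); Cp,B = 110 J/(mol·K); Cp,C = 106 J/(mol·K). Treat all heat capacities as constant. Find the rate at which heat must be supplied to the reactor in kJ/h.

Q_in = 667000 kJ/h

Extent of reaction ξ = 0.253 × 125 = 31.625 mol/min
Reaction term: ξ·ΔH°_rxn = 31.625 × 149 = 4712.1 kJ/min
Sensible, feed 40.8→25 °C: -507.57 kJ/min
Outlet flows (mol/min): A 93.375, B 31.625, C 31.625
Sensible, products 25→249 °C: 6905.6 kJ/min
Q = ΔH = 11110 kJ/min = 185.17 kW
Heat supplied = 666610 kJ/h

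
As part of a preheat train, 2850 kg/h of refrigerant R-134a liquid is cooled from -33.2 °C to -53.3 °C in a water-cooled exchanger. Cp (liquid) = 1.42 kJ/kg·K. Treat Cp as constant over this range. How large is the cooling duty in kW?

Q = ṁ·Cp·ΔT = 2850 × 1.42 × (-53.3 − -33.2) = -81345 kJ/h
Converting: 81345 / 3600 s = 22.596 kW

Q_c = 22.6 kW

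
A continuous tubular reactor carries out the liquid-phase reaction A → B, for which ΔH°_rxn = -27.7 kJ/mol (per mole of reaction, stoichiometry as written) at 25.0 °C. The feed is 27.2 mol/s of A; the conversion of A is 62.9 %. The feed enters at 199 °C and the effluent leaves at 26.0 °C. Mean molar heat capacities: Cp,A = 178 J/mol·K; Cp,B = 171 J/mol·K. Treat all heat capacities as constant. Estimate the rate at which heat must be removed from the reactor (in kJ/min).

Q_out = 78700 kJ/min

Extent of reaction ξ = 0.629 × 27.2 = 17.109 mol/s
Reaction term: ξ·ΔH°_rxn = 17.109 × -27.7 = -473.91 kJ/s
Sensible, feed 199→25 °C: -842.44 kJ/s
Outlet flows (mol/s): A 10.091, B 17.109
Sensible, products 25→26.0 °C: 4.7218 kJ/s
Q = ΔH = -1311.6 kJ/s = -1311.6 kW
Heat removed = 78698 kJ/min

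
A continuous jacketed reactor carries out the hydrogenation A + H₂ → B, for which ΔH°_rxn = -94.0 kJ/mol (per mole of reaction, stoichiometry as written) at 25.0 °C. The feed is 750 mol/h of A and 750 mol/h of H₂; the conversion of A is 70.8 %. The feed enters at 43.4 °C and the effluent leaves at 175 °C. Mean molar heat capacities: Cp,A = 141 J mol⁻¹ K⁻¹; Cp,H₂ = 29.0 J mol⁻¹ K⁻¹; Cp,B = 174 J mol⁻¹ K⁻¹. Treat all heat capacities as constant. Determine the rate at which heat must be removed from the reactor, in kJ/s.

Extent of reaction ξ = 0.708 × 750 = 531 mol/h
Reaction term: ξ·ΔH°_rxn = 531 × -94.0 = -49914 kJ/h
Sensible, feed 43.4→25 °C: -2346 kJ/h
Outlet flows (mol/h): A 219, H₂ 219, B 531
Sensible, products 25→175 °C: 19444 kJ/h
Q = ΔH = -32816 kJ/h = -9.1157 kW
Heat removed = 9.1157 kJ/s

Q_out = 9.12 kJ/s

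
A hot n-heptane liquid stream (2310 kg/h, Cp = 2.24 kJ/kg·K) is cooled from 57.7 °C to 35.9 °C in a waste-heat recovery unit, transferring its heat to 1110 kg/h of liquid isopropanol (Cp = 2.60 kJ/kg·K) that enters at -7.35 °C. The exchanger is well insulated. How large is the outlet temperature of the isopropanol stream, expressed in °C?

T_c,out = 31.7 °C

Heat released by hot stream: Q = 2310 × 2.24 × (57.7 − 35.9) = 112800 kJ/h
Energy balance on cold side (adiabatic exchanger): Q = ṁ_c·Cp_c·(T_c,out − T_c,in)
T_c,out = -7.35 + 112800/(1110 × 2.60) = 31.736 °C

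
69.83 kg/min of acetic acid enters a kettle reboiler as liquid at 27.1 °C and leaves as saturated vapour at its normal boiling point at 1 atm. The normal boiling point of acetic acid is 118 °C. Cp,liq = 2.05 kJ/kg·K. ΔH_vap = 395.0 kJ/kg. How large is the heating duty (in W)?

liquid 27.1→118 °C: 186.34 kJ/kg
vaporisation at 118 °C: 395 kJ/kg
Δh = 186.34 + 395 = 581.35 kJ/kg
Q = ṁ·Δh = 69.83 kg/min × 581.35 kJ/kg = 40595 kJ/min
|Q| = 676.59 kW = 676590 W

Q = 677000 W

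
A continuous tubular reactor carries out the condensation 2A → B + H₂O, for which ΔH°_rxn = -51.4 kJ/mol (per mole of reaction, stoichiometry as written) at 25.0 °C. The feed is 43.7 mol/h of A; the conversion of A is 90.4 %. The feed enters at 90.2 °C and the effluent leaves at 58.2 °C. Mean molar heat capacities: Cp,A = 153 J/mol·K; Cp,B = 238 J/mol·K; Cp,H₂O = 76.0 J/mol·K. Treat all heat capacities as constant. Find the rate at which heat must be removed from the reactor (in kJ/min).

Q_out = 20.4 kJ/min

Extent of reaction ξ = 0.904 × 43.7 / 2 = 19.752 mol/h
Reaction term: ξ·ΔH°_rxn = 19.752 × -51.4 = -1015.3 kJ/h
Sensible, feed 90.2→25 °C: -435.93 kJ/h
Outlet flows (mol/h): A 4.1952, B 19.752, H₂O 19.752
Sensible, products 25→58.2 °C: 227.22 kJ/h
Q = ΔH = -1224 kJ/h = -0.34 kW
Heat removed = 20.4 kJ/min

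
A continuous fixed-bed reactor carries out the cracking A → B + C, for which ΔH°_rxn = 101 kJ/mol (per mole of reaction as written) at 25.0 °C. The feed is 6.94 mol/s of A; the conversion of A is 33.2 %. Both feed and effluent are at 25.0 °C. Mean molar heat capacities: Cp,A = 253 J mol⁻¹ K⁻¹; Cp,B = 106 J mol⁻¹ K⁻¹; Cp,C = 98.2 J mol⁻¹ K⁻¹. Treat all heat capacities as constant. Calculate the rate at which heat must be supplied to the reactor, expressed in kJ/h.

Q_in = 838000 kJ/h

Extent of reaction ξ = 0.332 × 6.94 = 2.3041 mol/s
Reaction term: ξ·ΔH°_rxn = 2.3041 × 101 = 232.71 kJ/s
Q = ΔH = 232.71 kJ/s = 232.71 kW
Heat supplied = 837760 kJ/h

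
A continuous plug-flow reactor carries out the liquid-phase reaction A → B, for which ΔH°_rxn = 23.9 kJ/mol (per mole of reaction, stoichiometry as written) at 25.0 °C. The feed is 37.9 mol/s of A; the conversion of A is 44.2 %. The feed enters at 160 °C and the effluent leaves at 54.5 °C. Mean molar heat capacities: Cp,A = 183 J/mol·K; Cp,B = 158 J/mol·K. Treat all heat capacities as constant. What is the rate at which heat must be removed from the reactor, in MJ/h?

Extent of reaction ξ = 0.442 × 37.9 = 16.752 mol/s
Reaction term: ξ·ΔH°_rxn = 16.752 × 23.9 = 400.37 kJ/s
Sensible, feed 160→25 °C: -936.32 kJ/s
Outlet flows (mol/s): A 21.148, B 16.752
Sensible, products 25→54.5 °C: 192.25 kJ/s
Q = ΔH = -343.7 kJ/s = -343.7 kW
Heat removed = 1237.3 MJ/h

Q_out = 1240 MJ/h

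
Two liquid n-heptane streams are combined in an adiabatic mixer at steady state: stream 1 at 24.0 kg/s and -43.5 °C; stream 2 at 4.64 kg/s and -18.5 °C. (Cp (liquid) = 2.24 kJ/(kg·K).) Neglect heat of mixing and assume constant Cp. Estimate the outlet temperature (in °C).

Energy balance with Q = 0: Σ ṁᵢCp,ᵢ(T_out − Tᵢ) = 0
T_out = Σ ṁᵢCp,ᵢTᵢ / Σ ṁᵢCp,ᵢ
      = -2530.8 / 64.154 = -39.45 °C

T_out = -39.4 °C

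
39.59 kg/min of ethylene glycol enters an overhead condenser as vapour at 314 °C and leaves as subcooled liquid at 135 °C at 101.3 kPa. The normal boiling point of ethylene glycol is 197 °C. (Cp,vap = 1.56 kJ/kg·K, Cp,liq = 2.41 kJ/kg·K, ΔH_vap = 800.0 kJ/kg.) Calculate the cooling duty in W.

Q_c = 747000 W

vapour 314→197 °C: -182.52 kJ/kg
condensation at 197 °C: -800 kJ/kg
liquid 197→135 °C: -149.42 kJ/kg
Δh = -182.52 + -800 + -149.42 = -1131.9 kJ/kg
Q = ṁ·Δh = 39.59 kg/min × -1131.9 kJ/kg = -44814 kJ/min
|Q| = 746.89 kW = 746890 W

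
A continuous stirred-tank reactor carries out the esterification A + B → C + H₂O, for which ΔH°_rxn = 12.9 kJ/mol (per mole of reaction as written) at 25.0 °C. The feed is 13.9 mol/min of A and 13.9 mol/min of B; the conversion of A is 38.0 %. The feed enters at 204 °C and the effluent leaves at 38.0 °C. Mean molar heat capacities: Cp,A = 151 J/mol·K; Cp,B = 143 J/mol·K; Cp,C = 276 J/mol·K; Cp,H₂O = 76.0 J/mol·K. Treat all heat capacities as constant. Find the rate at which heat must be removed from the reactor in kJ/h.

Extent of reaction ξ = 0.380 × 13.9 = 5.282 mol/min
Reaction term: ξ·ΔH°_rxn = 5.282 × 12.9 = 68.138 kJ/min
Sensible, feed 204→25 °C: -731.5 kJ/min
Outlet flows (mol/min): A 8.618, B 8.618, C 5.282, H₂O 5.282
Sensible, products 25→38.0 °C: 57.108 kJ/min
Q = ΔH = -606.26 kJ/min = -10.104 kW
Heat removed = 36375 kJ/h

Q_out = 36400 kJ/h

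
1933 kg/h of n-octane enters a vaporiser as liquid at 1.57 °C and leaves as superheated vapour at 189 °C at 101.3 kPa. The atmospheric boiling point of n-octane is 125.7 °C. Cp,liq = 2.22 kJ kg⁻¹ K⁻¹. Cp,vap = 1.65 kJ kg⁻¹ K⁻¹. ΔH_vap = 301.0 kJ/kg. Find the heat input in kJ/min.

Q = 21900 kJ/min

liquid 1.57→125.7 °C: 275.57 kJ/kg
vaporisation at 125.7 °C: 301 kJ/kg
vapour 125.7→189 °C: 104.44 kJ/kg
Δh = 275.57 + 301 + 104.44 = 681.01 kJ/kg
Q = ṁ·Δh = 1933 kg/h × 681.01 kJ/kg = 1.3164e+06 kJ/h
|Q| = 365.67 kW = 21940 kJ/min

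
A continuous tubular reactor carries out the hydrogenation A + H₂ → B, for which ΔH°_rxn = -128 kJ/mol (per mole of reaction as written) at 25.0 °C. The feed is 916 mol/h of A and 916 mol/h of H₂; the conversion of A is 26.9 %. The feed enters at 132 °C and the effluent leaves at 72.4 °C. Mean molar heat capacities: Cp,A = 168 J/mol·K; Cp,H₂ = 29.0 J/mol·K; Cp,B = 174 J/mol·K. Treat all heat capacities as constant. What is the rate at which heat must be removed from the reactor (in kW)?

Extent of reaction ξ = 0.269 × 916 = 246.4 mol/h
Reaction term: ξ·ΔH°_rxn = 246.4 × -128 = -31540 kJ/h
Sensible, feed 132→25 °C: -19308 kJ/h
Outlet flows (mol/h): A 669.6, H₂ 669.6, B 246.4
Sensible, products 25→72.4 °C: 8284.8 kJ/h
Q = ΔH = -42563 kJ/h = -11.823 kW
Heat removed = 11.823 kW

Q_out = 11.8 kW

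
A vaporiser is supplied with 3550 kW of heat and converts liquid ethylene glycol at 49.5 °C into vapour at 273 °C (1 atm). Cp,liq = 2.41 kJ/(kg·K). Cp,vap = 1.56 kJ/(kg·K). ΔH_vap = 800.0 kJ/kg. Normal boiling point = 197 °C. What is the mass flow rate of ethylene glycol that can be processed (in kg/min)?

Δh = 2.41×(197−49.5) + 800.0 + 1.56×(273−197) = 1274 kJ/kg
Q = 3550 kW = 3550 kJ/s = 213000 kJ/min
ṁ = Q/Δh = 213000 / 1274 = 167.19 kg/min

ṁ = 167 kg/min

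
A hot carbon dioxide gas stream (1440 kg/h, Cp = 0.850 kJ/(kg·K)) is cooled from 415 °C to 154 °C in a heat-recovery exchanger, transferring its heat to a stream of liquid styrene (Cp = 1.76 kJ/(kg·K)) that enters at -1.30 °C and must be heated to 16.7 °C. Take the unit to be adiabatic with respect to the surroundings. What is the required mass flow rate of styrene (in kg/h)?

Heat released by hot stream: Q = 1440 × 0.850 × (415 − 154) = 319460 kJ/h
Energy balance on cold side (adiabatic exchanger): Q = ṁ_c·Cp_c·(T_c,out − T_c,in)
ṁ_c = 319460 / [1.76 × (16.7 − -1.30)] = 10084 kg/h

ṁ_c = 10100 kg/h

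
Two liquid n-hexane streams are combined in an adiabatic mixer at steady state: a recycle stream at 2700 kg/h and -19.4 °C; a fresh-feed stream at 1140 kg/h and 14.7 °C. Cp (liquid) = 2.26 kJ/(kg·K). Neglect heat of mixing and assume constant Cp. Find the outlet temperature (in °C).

Adiabatic, steady state ⇒ Σ ṁᵢCp,ᵢ(T_out − Tᵢ) = 0
Σ ṁᵢCp,ᵢTᵢ = 2700×2.26×-19.4 + 1140×2.26×14.7 = -80506
Σ ṁᵢCp,ᵢ = 2700×2.26 + 1140×2.26 = 8678.4
T_out = -80506 / 8678.4 = -9.2766 °C

T_out = -9.28 °C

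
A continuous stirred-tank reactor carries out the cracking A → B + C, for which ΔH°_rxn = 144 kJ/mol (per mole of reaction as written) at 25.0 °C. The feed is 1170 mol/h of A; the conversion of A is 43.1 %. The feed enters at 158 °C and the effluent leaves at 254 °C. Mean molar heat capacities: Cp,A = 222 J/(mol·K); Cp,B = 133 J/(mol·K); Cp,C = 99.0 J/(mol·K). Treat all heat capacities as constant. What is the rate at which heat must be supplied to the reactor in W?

Extent of reaction ξ = 0.431 × 1170 = 504.27 mol/h
Reaction term: ξ·ΔH°_rxn = 504.27 × 144 = 72615 kJ/h
Sensible, feed 158→25 °C: -34545 kJ/h
Outlet flows (mol/h): A 665.73, B 504.27, C 504.27
Sensible, products 25→254 °C: 60635 kJ/h
Q = ΔH = 98705 kJ/h = 27.418 kW
Heat supplied = 27418 W

Q_in = 27400 W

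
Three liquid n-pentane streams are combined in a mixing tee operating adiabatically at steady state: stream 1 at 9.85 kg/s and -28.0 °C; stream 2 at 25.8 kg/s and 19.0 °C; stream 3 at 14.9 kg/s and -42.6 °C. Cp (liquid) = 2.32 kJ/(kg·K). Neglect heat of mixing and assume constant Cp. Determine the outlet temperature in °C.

T_out = -8.32 °C

No heat crosses the boundary, so H_out = H_in.
T_out = Σ ṁᵢCp,ᵢTᵢ / Σ ṁᵢCp,ᵢ
      = -975.19 / 117.28 = -8.3153 °C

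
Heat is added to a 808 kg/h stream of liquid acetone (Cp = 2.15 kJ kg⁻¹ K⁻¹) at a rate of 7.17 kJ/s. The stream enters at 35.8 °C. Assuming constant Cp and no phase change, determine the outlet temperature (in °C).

Q = 7.17 kJ/s = 25812 kJ/h
ΔT = Q/(ṁ·Cp) = 25812/(808×2.15) = 14.858 K
T_out = 35.8 + 14.858 = 50.658 °C

T_out = 50.7 °C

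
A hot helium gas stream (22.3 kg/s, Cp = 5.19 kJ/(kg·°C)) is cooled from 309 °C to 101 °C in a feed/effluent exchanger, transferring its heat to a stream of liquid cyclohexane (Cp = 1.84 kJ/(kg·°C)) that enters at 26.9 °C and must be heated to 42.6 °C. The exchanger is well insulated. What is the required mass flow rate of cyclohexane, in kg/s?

Heat released by hot stream: Q = 22.3 × 5.19 × (309 − 101) = 24073 kJ/s
Energy balance on cold side (adiabatic exchanger): Q = ṁ_c·Cp_c·(T_c,out − T_c,in)
ṁ_c = 24073 / [1.84 × (42.6 − 26.9)] = 833.33 kg/s

ṁ_c = 833 kg/s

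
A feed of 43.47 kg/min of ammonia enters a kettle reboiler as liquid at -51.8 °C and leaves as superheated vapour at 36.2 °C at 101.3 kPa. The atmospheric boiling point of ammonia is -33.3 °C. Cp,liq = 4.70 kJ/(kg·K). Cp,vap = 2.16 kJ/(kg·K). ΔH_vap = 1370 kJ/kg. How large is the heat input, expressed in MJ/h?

Q = 4190 MJ/h

liquid -51.8→-33.3 °C: 86.95 kJ/kg
vaporisation at -33.3 °C: 1370 kJ/kg
vapour -33.3→36.2 °C: 150.12 kJ/kg
Δh = 86.95 + 1370 + 150.12 = 1607.1 kJ/kg
Q = ṁ·Δh = 43.47 kg/min × 1607.1 kJ/kg = 69859 kJ/min
|Q| = 1164.3 kW = 4191.6 MJ/h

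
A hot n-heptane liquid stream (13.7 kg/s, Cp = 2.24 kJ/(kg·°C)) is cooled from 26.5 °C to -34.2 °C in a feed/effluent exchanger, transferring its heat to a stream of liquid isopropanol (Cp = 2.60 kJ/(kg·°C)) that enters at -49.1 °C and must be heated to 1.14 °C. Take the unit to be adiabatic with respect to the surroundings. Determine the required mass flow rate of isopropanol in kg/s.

ṁ_c = 14.3 kg/s

Heat released by hot stream: Q = 13.7 × 2.24 × (26.5 − -34.2) = 1862.8 kJ/s
Energy balance on cold side (adiabatic exchanger): Q = ṁ_c·Cp_c·(T_c,out − T_c,in)
ṁ_c = 1862.8 / [2.60 × (1.14 − -49.1)] = 14.26 kg/s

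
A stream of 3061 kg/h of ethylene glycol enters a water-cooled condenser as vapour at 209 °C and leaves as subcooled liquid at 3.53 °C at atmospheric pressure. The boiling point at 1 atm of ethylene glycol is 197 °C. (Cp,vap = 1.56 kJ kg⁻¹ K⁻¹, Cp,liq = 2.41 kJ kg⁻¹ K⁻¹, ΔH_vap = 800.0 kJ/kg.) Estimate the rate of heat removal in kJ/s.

vapour 209→197 °C: -18.72 kJ/kg
condensation at 197 °C: -800 kJ/kg
liquid 197→3.53 °C: -466.26 kJ/kg
Δh = -18.72 + -800 + -466.26 = -1285 kJ/kg
Q = ṁ·Δh = 3061 kg/h × -1285 kJ/kg = -3.9333e+06 kJ/h
|Q| = 1092.6 kW

Q_c = 1090 kJ/s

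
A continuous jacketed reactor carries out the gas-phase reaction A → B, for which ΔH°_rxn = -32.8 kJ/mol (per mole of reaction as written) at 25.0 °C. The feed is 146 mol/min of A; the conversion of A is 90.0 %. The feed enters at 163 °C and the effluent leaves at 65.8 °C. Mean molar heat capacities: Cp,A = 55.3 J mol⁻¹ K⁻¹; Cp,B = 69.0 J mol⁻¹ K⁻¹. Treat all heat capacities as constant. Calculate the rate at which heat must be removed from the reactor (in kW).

Extent of reaction ξ = 0.900 × 146 = 131.4 mol/min
Reaction term: ξ·ΔH°_rxn = 131.4 × -32.8 = -4309.9 kJ/min
Sensible, feed 163→25 °C: -1114.2 kJ/min
Outlet flows (mol/min): A 14.6, B 131.4
Sensible, products 25→65.8 °C: 402.86 kJ/min
Q = ΔH = -5021.2 kJ/min = -83.687 kW
Heat removed = 83.687 kW

Q_out = 83.7 kW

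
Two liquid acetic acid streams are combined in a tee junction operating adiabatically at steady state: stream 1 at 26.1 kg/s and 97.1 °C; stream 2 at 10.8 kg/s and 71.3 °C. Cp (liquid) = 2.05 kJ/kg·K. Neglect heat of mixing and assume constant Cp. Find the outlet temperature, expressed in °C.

T_out = 89.5 °C

No heat crosses the boundary, so H_out = H_in.
Σ ṁᵢCp,ᵢTᵢ = 26.1×2.05×97.1 + 10.8×2.05×71.3 = 6773.9
Σ ṁᵢCp,ᵢ = 26.1×2.05 + 10.8×2.05 = 75.645
T_out = 6773.9 / 75.645 = 89.549 °C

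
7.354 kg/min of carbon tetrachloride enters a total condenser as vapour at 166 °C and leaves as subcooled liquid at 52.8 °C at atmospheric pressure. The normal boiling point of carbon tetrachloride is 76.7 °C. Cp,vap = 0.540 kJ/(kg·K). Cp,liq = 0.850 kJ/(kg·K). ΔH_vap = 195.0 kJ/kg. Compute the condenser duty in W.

vapour 166→76.7 °C: -48.222 kJ/kg
condensation at 76.7 °C: -195 kJ/kg
liquid 76.7→52.8 °C: -20.315 kJ/kg
Δh = -48.222 + -195 + -20.315 = -263.54 kJ/kg
Q = ṁ·Δh = 7.354 kg/min × -263.54 kJ/kg = -1938.1 kJ/min
|Q| = 32.301 kW = 32301 W

Q_c = 32300 W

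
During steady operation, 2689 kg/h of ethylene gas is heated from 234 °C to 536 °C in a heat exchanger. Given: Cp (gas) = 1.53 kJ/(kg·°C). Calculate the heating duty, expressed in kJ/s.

Q = 345 kJ/s

Q = ṁ·Cp·ΔT = 2689 × 1.53 × (536 − 234) = 1.2425e+06 kJ/h
Converting: 1.2425e+06 / 3600 s = 345.13 kW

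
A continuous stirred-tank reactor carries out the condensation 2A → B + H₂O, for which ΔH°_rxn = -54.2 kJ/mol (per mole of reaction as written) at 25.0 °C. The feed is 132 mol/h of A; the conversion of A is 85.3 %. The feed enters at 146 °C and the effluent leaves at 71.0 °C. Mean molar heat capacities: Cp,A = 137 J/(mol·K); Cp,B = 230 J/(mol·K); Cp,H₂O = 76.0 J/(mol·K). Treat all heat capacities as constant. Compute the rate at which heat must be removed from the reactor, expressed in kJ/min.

Extent of reaction ξ = 0.853 × 132 / 2 = 56.298 mol/h
Reaction term: ξ·ΔH°_rxn = 56.298 × -54.2 = -3051.4 kJ/h
Sensible, feed 146→25 °C: -2188.2 kJ/h
Outlet flows (mol/h): A 19.404, B 56.298, H₂O 56.298
Sensible, products 25→71.0 °C: 914.73 kJ/h
Q = ΔH = -4324.8 kJ/h = -1.2013 kW
Heat removed = 72.08 kJ/min

Q_out = 72.1 kJ/min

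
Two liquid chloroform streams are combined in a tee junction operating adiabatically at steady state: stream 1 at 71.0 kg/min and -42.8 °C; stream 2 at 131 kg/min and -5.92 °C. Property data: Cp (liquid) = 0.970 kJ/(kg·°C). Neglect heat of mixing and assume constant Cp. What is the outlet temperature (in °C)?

Adiabatic, steady state ⇒ Σ ṁᵢCp,ᵢ(T_out − Tᵢ) = 0
T_out = Σ ṁᵢCp,ᵢTᵢ / Σ ṁᵢCp,ᵢ
      = -3699.9 / 195.94 = -18.883 °C

T_out = -18.9 °C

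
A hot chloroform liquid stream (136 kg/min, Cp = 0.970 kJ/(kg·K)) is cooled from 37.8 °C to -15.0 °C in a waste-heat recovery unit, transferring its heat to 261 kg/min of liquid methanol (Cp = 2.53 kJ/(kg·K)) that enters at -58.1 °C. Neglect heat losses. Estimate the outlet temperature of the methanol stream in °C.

Heat released by hot stream: Q = 136 × 0.970 × (37.8 − -15.0) = 6965.4 kJ/min
Energy balance on cold side (adiabatic exchanger): Q = ṁ_c·Cp_c·(T_c,out − T_c,in)
T_c,out = -58.1 + 6965.4/(261 × 2.53) = -47.552 °C

T_c,out = -47.6 °C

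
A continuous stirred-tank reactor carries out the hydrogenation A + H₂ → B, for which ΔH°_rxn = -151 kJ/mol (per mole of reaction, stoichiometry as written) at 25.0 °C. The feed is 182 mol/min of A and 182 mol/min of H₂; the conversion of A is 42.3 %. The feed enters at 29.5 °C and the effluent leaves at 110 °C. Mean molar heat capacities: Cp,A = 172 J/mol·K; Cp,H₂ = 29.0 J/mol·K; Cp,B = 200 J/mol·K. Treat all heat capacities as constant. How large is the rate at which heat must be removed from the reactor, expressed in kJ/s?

Q_out = 145 kJ/s

Extent of reaction ξ = 0.423 × 182 = 76.986 mol/min
Reaction term: ξ·ΔH°_rxn = 76.986 × -151 = -11625 kJ/min
Sensible, feed 29.5→25 °C: -164.62 kJ/min
Outlet flows (mol/min): A 105.01, H₂ 105.01, B 76.986
Sensible, products 25→110 °C: 3102.9 kJ/min
Q = ΔH = -8686.6 kJ/min = -144.78 kW
Heat removed = 144.78 kJ/s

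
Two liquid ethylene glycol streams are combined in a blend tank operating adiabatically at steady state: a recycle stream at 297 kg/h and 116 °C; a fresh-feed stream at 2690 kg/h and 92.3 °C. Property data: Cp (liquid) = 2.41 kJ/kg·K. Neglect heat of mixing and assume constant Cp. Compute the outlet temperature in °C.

T_out = 94.7 °C

Energy balance with Q = 0: Σ ṁᵢCp,ᵢ(T_out − Tᵢ) = 0
Σ ṁᵢCp,ᵢTᵢ = 297×2.41×116 + 2690×2.41×92.3 = 681400
Σ ṁᵢCp,ᵢ = 297×2.41 + 2690×2.41 = 7198.7
T_out = 681400 / 7198.7 = 94.657 °C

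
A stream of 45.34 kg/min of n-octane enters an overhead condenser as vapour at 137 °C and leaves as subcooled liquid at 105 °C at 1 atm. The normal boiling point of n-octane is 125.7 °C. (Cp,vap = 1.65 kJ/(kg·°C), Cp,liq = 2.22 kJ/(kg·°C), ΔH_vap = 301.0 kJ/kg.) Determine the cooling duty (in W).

vapour 137→125.7 °C: -18.645 kJ/kg
condensation at 125.7 °C: -301 kJ/kg
liquid 125.7→105 °C: -45.954 kJ/kg
Δh = -18.645 + -301 + -45.954 = -365.6 kJ/kg
Q = ṁ·Δh = 45.34 kg/min × -365.6 kJ/kg = -16576 kJ/min
|Q| = 276.27 kW = 276270 W

Q_c = 276000 W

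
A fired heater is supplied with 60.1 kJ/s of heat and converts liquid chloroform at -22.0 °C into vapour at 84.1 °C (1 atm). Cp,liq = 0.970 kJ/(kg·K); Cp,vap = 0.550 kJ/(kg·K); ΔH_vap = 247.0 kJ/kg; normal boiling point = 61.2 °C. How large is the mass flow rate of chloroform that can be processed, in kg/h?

ṁ = 636 kg/h

Δh = 0.970×(61.2−-22.0) + 247.0 + 0.550×(84.1−61.2) = 340.3 kJ/kg
Q = 60.1 kJ/s = 60.1 kJ/s = 216360 kJ/h
ṁ = Q/Δh = 216360 / 340.3 = 635.79 kg/h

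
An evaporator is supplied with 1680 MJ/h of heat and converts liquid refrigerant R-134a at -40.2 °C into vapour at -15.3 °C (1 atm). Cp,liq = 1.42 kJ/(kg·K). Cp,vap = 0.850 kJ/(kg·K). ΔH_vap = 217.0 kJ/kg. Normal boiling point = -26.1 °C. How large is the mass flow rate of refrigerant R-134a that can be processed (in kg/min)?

Δh = 1.42×(-26.1−-40.2) + 217.0 + 0.850×(-15.3−-26.1) = 246.2 kJ/kg
Q = 1680 MJ/h = 466.67 kJ/s = 28000 kJ/min
ṁ = Q/Δh = 28000 / 246.2 = 113.73 kg/min

ṁ = 114 kg/min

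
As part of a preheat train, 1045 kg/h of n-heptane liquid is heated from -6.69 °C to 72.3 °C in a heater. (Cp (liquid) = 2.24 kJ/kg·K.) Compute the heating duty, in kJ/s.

Q = ṁ·Cp·ΔT = 1045 × 2.24 × (72.3 − -6.69) = 184900 kJ/h
Converting: 184900 / 3600 s = 51.361 kW

Q = 51.4 kJ/s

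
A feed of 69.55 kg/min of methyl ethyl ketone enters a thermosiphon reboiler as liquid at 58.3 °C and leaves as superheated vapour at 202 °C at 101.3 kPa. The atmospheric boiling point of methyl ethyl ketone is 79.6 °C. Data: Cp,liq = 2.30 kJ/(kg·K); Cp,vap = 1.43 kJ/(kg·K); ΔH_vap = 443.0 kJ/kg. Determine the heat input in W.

liquid 58.3→79.6 °C: 48.99 kJ/kg
vaporisation at 79.6 °C: 443 kJ/kg
vapour 79.6→202 °C: 175.03 kJ/kg
Δh = 48.99 + 443 + 175.03 = 667.02 kJ/kg
Q = ṁ·Δh = 69.55 kg/min × 667.02 kJ/kg = 46391 kJ/min
|Q| = 773.19 kW = 773190 W

Q = 773000 W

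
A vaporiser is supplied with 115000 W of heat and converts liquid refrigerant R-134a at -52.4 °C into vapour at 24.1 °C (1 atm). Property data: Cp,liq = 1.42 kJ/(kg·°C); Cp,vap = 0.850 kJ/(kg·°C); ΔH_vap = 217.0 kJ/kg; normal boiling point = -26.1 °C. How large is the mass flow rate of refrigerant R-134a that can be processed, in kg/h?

Δh = 1.42×(-26.1−-52.4) + 217.0 + 0.850×(24.1−-26.1) = 297.02 kJ/kg
Q = 115000 W = 115 kJ/s = 414000 kJ/h
ṁ = Q/Δh = 414000 / 297.02 = 1393.9 kg/h

ṁ = 1390 kg/h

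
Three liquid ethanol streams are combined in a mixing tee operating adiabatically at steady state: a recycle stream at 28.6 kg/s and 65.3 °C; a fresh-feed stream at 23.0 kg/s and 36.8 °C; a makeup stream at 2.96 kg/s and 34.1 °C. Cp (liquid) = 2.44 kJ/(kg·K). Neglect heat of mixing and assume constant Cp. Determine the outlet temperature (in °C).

T_out = 51.6 °C

Adiabatic, steady state ⇒ Σ ṁᵢCp,ᵢ(T_out − Tᵢ) = 0
Σ ṁᵢCp,ᵢTᵢ = 28.6×2.44×65.3 + 23.0×2.44×36.8 + 2.96×2.44×34.1 = 6868.4
Σ ṁᵢCp,ᵢ = 28.6×2.44 + 23.0×2.44 + 2.96×2.44 = 133.13
T_out = 6868.4 / 133.13 = 51.593 °C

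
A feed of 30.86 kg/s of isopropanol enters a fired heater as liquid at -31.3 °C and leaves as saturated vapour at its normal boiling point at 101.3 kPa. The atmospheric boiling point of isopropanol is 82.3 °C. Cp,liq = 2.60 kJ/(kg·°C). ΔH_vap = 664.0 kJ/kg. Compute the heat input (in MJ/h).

Q = 107000 MJ/h

liquid -31.3→82.3 °C: 295.36 kJ/kg
vaporisation at 82.3 °C: 664 kJ/kg
Δh = 295.36 + 664 = 959.36 kJ/kg
Q = ṁ·Δh = 30.86 kg/s × 959.36 kJ/kg = 29606 kJ/s
|Q| = 29606 kW = 106580 MJ/h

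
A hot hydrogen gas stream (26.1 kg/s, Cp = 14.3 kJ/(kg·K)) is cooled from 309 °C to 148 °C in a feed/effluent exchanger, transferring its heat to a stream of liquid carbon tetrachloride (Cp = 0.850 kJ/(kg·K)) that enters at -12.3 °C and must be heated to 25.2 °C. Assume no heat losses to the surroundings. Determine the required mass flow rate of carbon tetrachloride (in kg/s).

Heat released by hot stream: Q = 26.1 × 14.3 × (309 − 148) = 60090 kJ/s
Energy balance on cold side (adiabatic exchanger): Q = ṁ_c·Cp_c·(T_c,out − T_c,in)
ṁ_c = 60090 / [0.850 × (25.2 − -12.3)] = 1885.2 kg/s

ṁ_c = 1890 kg/s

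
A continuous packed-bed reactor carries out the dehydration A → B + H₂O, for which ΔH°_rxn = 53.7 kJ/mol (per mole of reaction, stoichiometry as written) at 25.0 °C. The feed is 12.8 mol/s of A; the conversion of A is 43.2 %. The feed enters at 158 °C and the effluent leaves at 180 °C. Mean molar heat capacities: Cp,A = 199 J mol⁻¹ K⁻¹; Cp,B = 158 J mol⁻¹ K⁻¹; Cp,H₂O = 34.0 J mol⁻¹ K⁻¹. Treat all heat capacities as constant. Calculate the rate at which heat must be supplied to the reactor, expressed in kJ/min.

Q_in = 20800 kJ/min

Extent of reaction ξ = 0.432 × 12.8 = 5.5296 mol/s
Reaction term: ξ·ΔH°_rxn = 5.5296 × 53.7 = 296.94 kJ/s
Sensible, feed 158→25 °C: -338.78 kJ/s
Outlet flows (mol/s): A 7.2704, B 5.5296, H₂O 5.5296
Sensible, products 25→180 °C: 388.82 kJ/s
Q = ΔH = 346.98 kJ/s = 346.98 kW
Heat supplied = 20819 kJ/min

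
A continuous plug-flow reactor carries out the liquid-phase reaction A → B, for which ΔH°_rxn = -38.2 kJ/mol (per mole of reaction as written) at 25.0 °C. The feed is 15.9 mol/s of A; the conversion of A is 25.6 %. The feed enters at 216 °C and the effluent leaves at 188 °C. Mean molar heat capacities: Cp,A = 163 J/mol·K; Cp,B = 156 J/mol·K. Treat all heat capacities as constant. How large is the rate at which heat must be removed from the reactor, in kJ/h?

Extent of reaction ξ = 0.256 × 15.9 = 4.0704 mol/s
Reaction term: ξ·ΔH°_rxn = 4.0704 × -38.2 = -155.49 kJ/s
Sensible, feed 216→25 °C: -495.01 kJ/s
Outlet flows (mol/s): A 11.83, B 4.0704
Sensible, products 25→188 °C: 417.8 kJ/s
Q = ΔH = -232.7 kJ/s = -232.7 kW
Heat removed = 837720 kJ/h

Q_out = 838000 kJ/h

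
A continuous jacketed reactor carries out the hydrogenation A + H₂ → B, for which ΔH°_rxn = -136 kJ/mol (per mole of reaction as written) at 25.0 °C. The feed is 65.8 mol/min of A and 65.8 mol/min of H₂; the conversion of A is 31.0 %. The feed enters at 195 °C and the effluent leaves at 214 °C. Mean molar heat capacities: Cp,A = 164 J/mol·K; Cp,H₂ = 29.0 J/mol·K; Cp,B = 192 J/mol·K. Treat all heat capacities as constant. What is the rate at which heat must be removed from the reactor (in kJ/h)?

Q_out = 152000 kJ/h

Extent of reaction ξ = 0.310 × 65.8 = 20.398 mol/min
Reaction term: ξ·ΔH°_rxn = 20.398 × -136 = -2774.1 kJ/min
Sensible, feed 195→25 °C: -2158.9 kJ/min
Outlet flows (mol/min): A 45.402, H₂ 45.402, B 20.398
Sensible, products 25→214 °C: 2396.3 kJ/min
Q = ΔH = -2536.7 kJ/min = -42.278 kW
Heat removed = 152200 kJ/h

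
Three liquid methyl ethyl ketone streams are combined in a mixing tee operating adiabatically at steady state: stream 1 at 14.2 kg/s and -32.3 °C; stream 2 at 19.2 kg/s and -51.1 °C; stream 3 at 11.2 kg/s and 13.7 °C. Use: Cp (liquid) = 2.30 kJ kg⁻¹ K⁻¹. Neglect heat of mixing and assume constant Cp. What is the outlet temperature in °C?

T_out = -28.8 °C

No heat crosses the boundary, so H_out = H_in.
Σ ṁᵢCp,ᵢTᵢ = 14.2×2.30×-32.3 + 19.2×2.30×-51.1 + 11.2×2.30×13.7 = -2958.6
Σ ṁᵢCp,ᵢ = 14.2×2.30 + 19.2×2.30 + 11.2×2.30 = 102.58
T_out = -2958.6 / 102.58 = -28.842 °C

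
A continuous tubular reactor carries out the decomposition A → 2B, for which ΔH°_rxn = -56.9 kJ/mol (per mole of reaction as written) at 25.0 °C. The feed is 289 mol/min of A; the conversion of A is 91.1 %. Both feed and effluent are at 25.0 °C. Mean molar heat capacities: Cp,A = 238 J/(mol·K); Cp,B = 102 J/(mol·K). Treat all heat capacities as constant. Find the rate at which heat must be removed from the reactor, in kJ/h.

Extent of reaction ξ = 0.911 × 289 = 263.28 mol/min
Reaction term: ξ·ΔH°_rxn = 263.28 × -56.9 = -14981 kJ/min
Q = ΔH = -14981 kJ/min = -249.68 kW
Heat removed = 898830 kJ/h

Q_out = 899000 kJ/h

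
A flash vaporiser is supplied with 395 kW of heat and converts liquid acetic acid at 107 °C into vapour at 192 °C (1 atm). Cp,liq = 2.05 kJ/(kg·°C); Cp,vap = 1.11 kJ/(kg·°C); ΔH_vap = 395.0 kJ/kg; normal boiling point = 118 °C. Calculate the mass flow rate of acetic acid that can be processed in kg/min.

Δh = 2.05×(118−107) + 395.0 + 1.11×(192−118) = 499.69 kJ/kg
Q = 395 kW = 395 kJ/s = 23700 kJ/min
ṁ = Q/Δh = 23700 / 499.69 = 47.429 kg/min

ṁ = 47.4 kg/min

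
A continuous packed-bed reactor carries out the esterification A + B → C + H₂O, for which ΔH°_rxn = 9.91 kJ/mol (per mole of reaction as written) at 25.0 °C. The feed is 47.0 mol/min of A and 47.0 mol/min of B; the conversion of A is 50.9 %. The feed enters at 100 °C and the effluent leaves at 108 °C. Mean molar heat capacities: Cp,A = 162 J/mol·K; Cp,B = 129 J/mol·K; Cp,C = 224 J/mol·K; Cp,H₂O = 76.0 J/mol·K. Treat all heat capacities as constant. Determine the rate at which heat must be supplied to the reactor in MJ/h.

Extent of reaction ξ = 0.509 × 47.0 = 23.923 mol/min
Reaction term: ξ·ΔH°_rxn = 23.923 × 9.91 = 237.08 kJ/min
Sensible, feed 100→25 °C: -1025.8 kJ/min
Outlet flows (mol/min): A 23.077, B 23.077, C 23.923, H₂O 23.923
Sensible, products 25→108 °C: 1153.1 kJ/min
Q = ΔH = 364.36 kJ/min = 6.0727 kW
Heat supplied = 21.862 MJ/h

Q_in = 21.9 MJ/h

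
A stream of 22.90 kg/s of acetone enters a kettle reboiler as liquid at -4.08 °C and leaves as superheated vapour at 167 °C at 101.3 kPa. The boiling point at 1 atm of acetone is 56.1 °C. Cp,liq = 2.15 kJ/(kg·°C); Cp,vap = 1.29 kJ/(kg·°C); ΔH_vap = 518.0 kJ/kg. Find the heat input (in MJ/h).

liquid -4.08→56.1 °C: 129.39 kJ/kg
vaporisation at 56.1 °C: 518 kJ/kg
vapour 56.1→167 °C: 143.06 kJ/kg
Δh = 129.39 + 518 + 143.06 = 790.45 kJ/kg
Q = ṁ·Δh = 22.90 kg/s × 790.45 kJ/kg = 18101 kJ/s
|Q| = 18101 kW = 65165 MJ/h

Q = 65200 MJ/h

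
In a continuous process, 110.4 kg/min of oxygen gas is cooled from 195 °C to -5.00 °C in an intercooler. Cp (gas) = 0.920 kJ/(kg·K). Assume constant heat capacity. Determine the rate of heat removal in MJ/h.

Q = ṁ·Cp·ΔT = 110.4 × 0.920 × (-5.00 − 195) = -20314 kJ/min
Converting: 20314 / 60 s = 338.56 kW
Cooling duty = 1218.8 MJ/h

Q_c = 1220 MJ/h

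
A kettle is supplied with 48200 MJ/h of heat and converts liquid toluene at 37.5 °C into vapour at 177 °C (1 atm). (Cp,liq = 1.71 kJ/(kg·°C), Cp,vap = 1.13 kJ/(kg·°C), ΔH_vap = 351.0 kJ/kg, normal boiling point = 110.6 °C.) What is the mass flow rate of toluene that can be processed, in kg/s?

ṁ = 24.3 kg/s

Δh = 1.71×(110.6−37.5) + 351.0 + 1.13×(177−110.6) = 551.03 kJ/kg
Q = 48200 MJ/h = 13389 kJ/s = 13389 kJ/s
ṁ = Q/Δh = 13389 / 551.03 = 24.298 kg/s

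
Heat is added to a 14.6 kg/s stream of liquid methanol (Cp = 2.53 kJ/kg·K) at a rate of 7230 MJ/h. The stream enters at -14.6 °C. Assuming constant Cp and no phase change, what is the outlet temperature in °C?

Q = 7230 MJ/h = 2008.3 kJ/s
ΔT = Q/(ṁ·Cp) = 2008.3/(14.6×2.53) = 54.37 K
T_out = -14.6 + 54.37 = 39.77 °C

T_out = 39.8 °C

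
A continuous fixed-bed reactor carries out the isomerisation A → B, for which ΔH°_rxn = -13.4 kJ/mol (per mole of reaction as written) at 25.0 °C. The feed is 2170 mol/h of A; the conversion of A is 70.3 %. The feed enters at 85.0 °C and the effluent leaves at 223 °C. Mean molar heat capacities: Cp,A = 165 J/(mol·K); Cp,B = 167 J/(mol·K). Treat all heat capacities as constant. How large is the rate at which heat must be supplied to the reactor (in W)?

Q_in = 8210 W

Extent of reaction ξ = 0.703 × 2170 = 1525.5 mol/h
Reaction term: ξ·ΔH°_rxn = 1525.5 × -13.4 = -20442 kJ/h
Sensible, feed 85.0→25 °C: -21483 kJ/h
Outlet flows (mol/h): A 644.49, B 1525.5
Sensible, products 25→223 °C: 71498 kJ/h
Q = ΔH = 29573 kJ/h = 8.2148 kW
Heat supplied = 8214.8 W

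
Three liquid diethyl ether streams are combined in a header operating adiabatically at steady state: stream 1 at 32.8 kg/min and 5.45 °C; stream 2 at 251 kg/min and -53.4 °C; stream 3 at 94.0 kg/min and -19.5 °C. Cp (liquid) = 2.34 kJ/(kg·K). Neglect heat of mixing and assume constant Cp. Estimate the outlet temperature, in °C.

Energy balance with Q = 0: Σ ṁᵢCp,ᵢ(T_out − Tᵢ) = 0
Σ ṁᵢCp,ᵢTᵢ = 32.8×2.34×5.45 + 251×2.34×-53.4 + 94.0×2.34×-19.5 = -35235
Σ ṁᵢCp,ᵢ = 32.8×2.34 + 251×2.34 + 94.0×2.34 = 884.05
T_out = -35235 / 884.05 = -39.856 °C

T_out = -39.9 °C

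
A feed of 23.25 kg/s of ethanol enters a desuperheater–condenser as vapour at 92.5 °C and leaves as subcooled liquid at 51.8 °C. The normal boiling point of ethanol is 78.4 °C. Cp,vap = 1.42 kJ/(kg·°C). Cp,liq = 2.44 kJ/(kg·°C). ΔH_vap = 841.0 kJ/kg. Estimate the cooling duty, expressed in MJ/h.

vapour 92.5→78.4 °C: -20.022 kJ/kg
condensation at 78.4 °C: -841 kJ/kg
liquid 78.4→51.8 °C: -64.904 kJ/kg
Δh = -20.022 + -841 + -64.904 = -925.93 kJ/kg
Q = ṁ·Δh = 23.25 kg/s × -925.93 kJ/kg = -21528 kJ/s
|Q| = 21528 kW = 77500 MJ/h

Q_c = 77500 MJ/h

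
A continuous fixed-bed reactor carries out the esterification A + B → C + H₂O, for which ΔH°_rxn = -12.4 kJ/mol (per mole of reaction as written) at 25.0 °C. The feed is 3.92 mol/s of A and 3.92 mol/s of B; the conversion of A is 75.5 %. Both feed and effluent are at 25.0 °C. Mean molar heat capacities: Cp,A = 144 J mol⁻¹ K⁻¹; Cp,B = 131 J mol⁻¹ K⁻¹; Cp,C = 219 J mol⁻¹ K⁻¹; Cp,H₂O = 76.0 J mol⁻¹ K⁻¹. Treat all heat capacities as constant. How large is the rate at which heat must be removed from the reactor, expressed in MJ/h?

Extent of reaction ξ = 0.755 × 3.92 = 2.9596 mol/s
Reaction term: ξ·ΔH°_rxn = 2.9596 × -12.4 = -36.699 kJ/s
Q = ΔH = -36.699 kJ/s = -36.699 kW
Heat removed = 132.12 MJ/h

Q_out = 132 MJ/h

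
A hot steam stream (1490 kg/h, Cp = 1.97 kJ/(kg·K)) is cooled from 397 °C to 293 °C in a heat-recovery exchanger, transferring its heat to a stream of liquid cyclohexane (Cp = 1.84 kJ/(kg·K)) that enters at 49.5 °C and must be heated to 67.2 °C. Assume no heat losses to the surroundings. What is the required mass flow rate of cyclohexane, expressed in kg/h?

Heat released by hot stream: Q = 1490 × 1.97 × (397 − 293) = 305270 kJ/h
Energy balance on cold side (adiabatic exchanger): Q = ṁ_c·Cp_c·(T_c,out − T_c,in)
ṁ_c = 305270 / [1.84 × (67.2 − 49.5)] = 9373.3 kg/h

ṁ_c = 9370 kg/h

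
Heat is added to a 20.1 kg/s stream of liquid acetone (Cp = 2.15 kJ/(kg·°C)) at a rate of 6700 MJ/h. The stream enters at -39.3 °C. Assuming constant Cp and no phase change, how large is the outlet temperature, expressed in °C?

Q = 6700 MJ/h = 1861.1 kJ/s
ΔT = Q/(ṁ·Cp) = 1861.1/(20.1×2.15) = 43.066 K
T_out = -39.3 + 43.066 = 3.7663 °C

T_out = 3.77 °C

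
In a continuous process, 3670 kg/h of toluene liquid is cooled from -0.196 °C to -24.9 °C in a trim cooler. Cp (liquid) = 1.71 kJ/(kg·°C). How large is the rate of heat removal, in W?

Q_c = 43100 W

Q = ṁ·Cp·ΔT = 3670 × 1.71 × (-24.9 − -0.196) = -155030 kJ/h
Converting: 155030 / 3600 s = 43.065 kW
Cooling duty = 43065 W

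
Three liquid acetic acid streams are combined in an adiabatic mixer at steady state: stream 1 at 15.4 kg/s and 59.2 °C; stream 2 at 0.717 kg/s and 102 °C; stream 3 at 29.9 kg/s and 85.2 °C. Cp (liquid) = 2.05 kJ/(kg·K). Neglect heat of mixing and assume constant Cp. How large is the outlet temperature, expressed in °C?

Adiabatic, steady state ⇒ Σ ṁᵢCp,ᵢ(T_out − Tᵢ) = 0
T_out = Σ ṁᵢCp,ᵢTᵢ / Σ ṁᵢCp,ᵢ
      = 7241.2 / 94.335 = 76.761 °C

T_out = 76.8 °C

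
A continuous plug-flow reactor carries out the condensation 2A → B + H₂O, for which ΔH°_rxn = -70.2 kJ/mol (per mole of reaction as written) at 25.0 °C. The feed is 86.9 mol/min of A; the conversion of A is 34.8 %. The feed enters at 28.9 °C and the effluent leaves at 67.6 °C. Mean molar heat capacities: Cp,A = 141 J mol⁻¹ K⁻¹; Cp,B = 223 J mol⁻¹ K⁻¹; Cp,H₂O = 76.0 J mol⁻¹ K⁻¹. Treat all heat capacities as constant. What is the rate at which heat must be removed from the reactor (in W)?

Q_out = 9610 W

Extent of reaction ξ = 0.348 × 86.9 / 2 = 15.121 mol/min
Reaction term: ξ·ΔH°_rxn = 15.121 × -70.2 = -1061.5 kJ/min
Sensible, feed 28.9→25 °C: -47.786 kJ/min
Outlet flows (mol/min): A 56.659, B 15.121, H₂O 15.121
Sensible, products 25→67.6 °C: 532.92 kJ/min
Q = ΔH = -576.33 kJ/min = -9.6055 kW
Heat removed = 9605.5 W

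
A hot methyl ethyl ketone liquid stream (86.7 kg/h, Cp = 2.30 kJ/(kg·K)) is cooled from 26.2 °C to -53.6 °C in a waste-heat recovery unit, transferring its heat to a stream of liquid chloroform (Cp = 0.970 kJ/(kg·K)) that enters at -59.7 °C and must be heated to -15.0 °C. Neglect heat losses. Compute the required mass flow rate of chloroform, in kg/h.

ṁ_c = 367 kg/h

Heat released by hot stream: Q = 86.7 × 2.30 × (26.2 − -53.6) = 15913 kJ/h
Energy balance on cold side (adiabatic exchanger): Q = ṁ_c·Cp_c·(T_c,out − T_c,in)
ṁ_c = 15913 / [0.970 × (-15.0 − -59.7)] = 367 kg/h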